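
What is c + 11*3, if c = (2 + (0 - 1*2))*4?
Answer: 33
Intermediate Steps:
c = 0 (c = (2 + (0 - 2))*4 = (2 - 2)*4 = 0*4 = 0)
c + 11*3 = 0 + 11*3 = 0 + 33 = 33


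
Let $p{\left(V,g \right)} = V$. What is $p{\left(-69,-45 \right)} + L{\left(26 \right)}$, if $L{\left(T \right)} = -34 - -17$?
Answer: $-86$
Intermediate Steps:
$L{\left(T \right)} = -17$ ($L{\left(T \right)} = -34 + 17 = -17$)
$p{\left(-69,-45 \right)} + L{\left(26 \right)} = -69 - 17 = -86$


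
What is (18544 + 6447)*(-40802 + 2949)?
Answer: -945984323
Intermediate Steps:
(18544 + 6447)*(-40802 + 2949) = 24991*(-37853) = -945984323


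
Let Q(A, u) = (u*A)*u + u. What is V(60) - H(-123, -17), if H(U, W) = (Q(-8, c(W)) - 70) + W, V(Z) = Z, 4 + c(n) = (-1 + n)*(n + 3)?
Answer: 491931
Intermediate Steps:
c(n) = -4 + (-1 + n)*(3 + n) (c(n) = -4 + (-1 + n)*(n + 3) = -4 + (-1 + n)*(3 + n))
Q(A, u) = u + A*u² (Q(A, u) = (A*u)*u + u = A*u² + u = u + A*u²)
H(U, W) = -70 + W + (-7 + W² + 2*W)*(57 - 16*W - 8*W²) (H(U, W) = ((-7 + W² + 2*W)*(1 - 8*(-7 + W² + 2*W)) - 70) + W = ((-7 + W² + 2*W)*(1 + (56 - 16*W - 8*W²)) - 70) + W = ((-7 + W² + 2*W)*(57 - 16*W - 8*W²) - 70) + W = (-70 + (-7 + W² + 2*W)*(57 - 16*W - 8*W²)) + W = -70 + W + (-7 + W² + 2*W)*(57 - 16*W - 8*W²))
V(60) - H(-123, -17) = 60 - (-469 - 32*(-17)³ - 8*(-17)⁴ + 81*(-17)² + 227*(-17)) = 60 - (-469 - 32*(-4913) - 8*83521 + 81*289 - 3859) = 60 - (-469 + 157216 - 668168 + 23409 - 3859) = 60 - 1*(-491871) = 60 + 491871 = 491931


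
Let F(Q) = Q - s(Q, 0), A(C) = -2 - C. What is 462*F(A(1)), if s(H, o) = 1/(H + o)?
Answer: -1232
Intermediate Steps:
F(Q) = Q - 1/Q (F(Q) = Q - 1/(Q + 0) = Q - 1/Q)
462*F(A(1)) = 462*((-2 - 1*1) - 1/(-2 - 1*1)) = 462*((-2 - 1) - 1/(-2 - 1)) = 462*(-3 - 1/(-3)) = 462*(-3 - 1*(-⅓)) = 462*(-3 + ⅓) = 462*(-8/3) = -1232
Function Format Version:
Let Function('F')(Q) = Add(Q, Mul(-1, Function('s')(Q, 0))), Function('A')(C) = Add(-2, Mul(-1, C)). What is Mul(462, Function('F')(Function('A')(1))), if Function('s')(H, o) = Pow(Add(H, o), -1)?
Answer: -1232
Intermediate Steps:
Function('F')(Q) = Add(Q, Mul(-1, Pow(Q, -1))) (Function('F')(Q) = Add(Q, Mul(-1, Pow(Add(Q, 0), -1))) = Add(Q, Mul(-1, Pow(Q, -1))))
Mul(462, Function('F')(Function('A')(1))) = Mul(462, Add(Add(-2, Mul(-1, 1)), Mul(-1, Pow(Add(-2, Mul(-1, 1)), -1)))) = Mul(462, Add(Add(-2, -1), Mul(-1, Pow(Add(-2, -1), -1)))) = Mul(462, Add(-3, Mul(-1, Pow(-3, -1)))) = Mul(462, Add(-3, Mul(-1, Rational(-1, 3)))) = Mul(462, Add(-3, Rational(1, 3))) = Mul(462, Rational(-8, 3)) = -1232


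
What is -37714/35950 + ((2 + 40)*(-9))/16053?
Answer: -103168657/96184225 ≈ -1.0726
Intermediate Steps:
-37714/35950 + ((2 + 40)*(-9))/16053 = -37714*1/35950 + (42*(-9))*(1/16053) = -18857/17975 - 378*1/16053 = -18857/17975 - 126/5351 = -103168657/96184225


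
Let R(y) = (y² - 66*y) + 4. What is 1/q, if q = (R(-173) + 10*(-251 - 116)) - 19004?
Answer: 1/18677 ≈ 5.3542e-5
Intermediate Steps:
R(y) = 4 + y² - 66*y
q = 18677 (q = ((4 + (-173)² - 66*(-173)) + 10*(-251 - 116)) - 19004 = ((4 + 29929 + 11418) + 10*(-367)) - 19004 = (41351 - 3670) - 19004 = 37681 - 19004 = 18677)
1/q = 1/18677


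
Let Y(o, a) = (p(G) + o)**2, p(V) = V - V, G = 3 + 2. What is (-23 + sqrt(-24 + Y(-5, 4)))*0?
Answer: 0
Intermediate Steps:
G = 5
p(V) = 0
Y(o, a) = o**2 (Y(o, a) = (0 + o)**2 = o**2)
(-23 + sqrt(-24 + Y(-5, 4)))*0 = (-23 + sqrt(-24 + (-5)**2))*0 = (-23 + sqrt(-24 + 25))*0 = (-23 + sqrt(1))*0 = (-23 + 1)*0 = -22*0 = 0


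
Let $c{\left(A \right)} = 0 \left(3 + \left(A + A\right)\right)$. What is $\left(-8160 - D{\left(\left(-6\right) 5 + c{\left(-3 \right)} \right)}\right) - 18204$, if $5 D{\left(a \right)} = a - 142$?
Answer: $- \frac{131648}{5} \approx -26330.0$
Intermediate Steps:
$c{\left(A \right)} = 0$ ($c{\left(A \right)} = 0 \left(3 + 2 A\right) = 0$)
$D{\left(a \right)} = - \frac{142}{5} + \frac{a}{5}$ ($D{\left(a \right)} = \frac{a - 142}{5} = \frac{-142 + a}{5} = - \frac{142}{5} + \frac{a}{5}$)
$\left(-8160 - D{\left(\left(-6\right) 5 + c{\left(-3 \right)} \right)}\right) - 18204 = \left(-8160 - \left(- \frac{142}{5} + \frac{\left(-6\right) 5 + 0}{5}\right)\right) - 18204 = \left(-8160 - \left(- \frac{142}{5} + \frac{-30 + 0}{5}\right)\right) - 18204 = \left(-8160 - \left(- \frac{142}{5} + \frac{1}{5} \left(-30\right)\right)\right) - 18204 = \left(-8160 - \left(- \frac{142}{5} - 6\right)\right) - 18204 = \left(-8160 - - \frac{172}{5}\right) - 18204 = \left(-8160 + \frac{172}{5}\right) - 18204 = - \frac{40628}{5} - 18204 = - \frac{131648}{5}$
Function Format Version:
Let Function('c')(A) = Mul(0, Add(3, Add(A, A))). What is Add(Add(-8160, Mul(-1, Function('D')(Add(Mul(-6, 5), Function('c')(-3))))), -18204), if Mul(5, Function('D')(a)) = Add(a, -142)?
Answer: Rational(-131648, 5) ≈ -26330.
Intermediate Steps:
Function('c')(A) = 0 (Function('c')(A) = Mul(0, Add(3, Mul(2, A))) = 0)
Function('D')(a) = Add(Rational(-142, 5), Mul(Rational(1, 5), a)) (Function('D')(a) = Mul(Rational(1, 5), Add(a, -142)) = Mul(Rational(1, 5), Add(-142, a)) = Add(Rational(-142, 5), Mul(Rational(1, 5), a)))
Add(Add(-8160, Mul(-1, Function('D')(Add(Mul(-6, 5), Function('c')(-3))))), -18204) = Add(Add(-8160, Mul(-1, Add(Rational(-142, 5), Mul(Rational(1, 5), Add(Mul(-6, 5), 0))))), -18204) = Add(Add(-8160, Mul(-1, Add(Rational(-142, 5), Mul(Rational(1, 5), Add(-30, 0))))), -18204) = Add(Add(-8160, Mul(-1, Add(Rational(-142, 5), Mul(Rational(1, 5), -30)))), -18204) = Add(Add(-8160, Mul(-1, Add(Rational(-142, 5), -6))), -18204) = Add(Add(-8160, Mul(-1, Rational(-172, 5))), -18204) = Add(Add(-8160, Rational(172, 5)), -18204) = Add(Rational(-40628, 5), -18204) = Rational(-131648, 5)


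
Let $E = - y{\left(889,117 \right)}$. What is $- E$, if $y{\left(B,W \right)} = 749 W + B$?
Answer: $88522$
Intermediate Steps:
$y{\left(B,W \right)} = B + 749 W$
$E = -88522$ ($E = - (889 + 749 \cdot 117) = - (889 + 87633) = \left(-1\right) 88522 = -88522$)
$- E = \left(-1\right) \left(-88522\right) = 88522$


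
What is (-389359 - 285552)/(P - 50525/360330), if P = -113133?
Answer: 48638136126/8153052883 ≈ 5.9656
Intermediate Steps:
(-389359 - 285552)/(P - 50525/360330) = (-389359 - 285552)/(-113133 - 50525/360330) = -674911/(-113133 - 50525*1/360330) = -674911/(-113133 - 10105/72066) = -674911/(-8153052883/72066) = -674911*(-72066/8153052883) = 48638136126/8153052883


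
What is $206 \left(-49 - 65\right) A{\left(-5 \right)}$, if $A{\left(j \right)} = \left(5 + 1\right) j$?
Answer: $704520$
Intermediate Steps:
$A{\left(j \right)} = 6 j$
$206 \left(-49 - 65\right) A{\left(-5 \right)} = 206 \left(-49 - 65\right) 6 \left(-5\right) = 206 \left(-114\right) \left(-30\right) = \left(-23484\right) \left(-30\right) = 704520$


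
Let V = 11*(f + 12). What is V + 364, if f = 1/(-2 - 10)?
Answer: 5941/12 ≈ 495.08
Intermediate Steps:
f = -1/12 (f = 1/(-12) = -1/12 ≈ -0.083333)
V = 1573/12 (V = 11*(-1/12 + 12) = 11*(143/12) = 1573/12 ≈ 131.08)
V + 364 = 1573/12 + 364 = 5941/12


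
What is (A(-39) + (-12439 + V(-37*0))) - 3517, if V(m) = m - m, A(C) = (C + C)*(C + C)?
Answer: -9872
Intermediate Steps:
A(C) = 4*C² (A(C) = (2*C)*(2*C) = 4*C²)
V(m) = 0
(A(-39) + (-12439 + V(-37*0))) - 3517 = (4*(-39)² + (-12439 + 0)) - 3517 = (4*1521 - 12439) - 3517 = (6084 - 12439) - 3517 = -6355 - 3517 = -9872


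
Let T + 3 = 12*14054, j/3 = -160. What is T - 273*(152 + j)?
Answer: 258189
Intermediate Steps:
j = -480 (j = 3*(-160) = -480)
T = 168645 (T = -3 + 12*14054 = -3 + 168648 = 168645)
T - 273*(152 + j) = 168645 - 273*(152 - 480) = 168645 - 273*(-328) = 168645 - 1*(-89544) = 168645 + 89544 = 258189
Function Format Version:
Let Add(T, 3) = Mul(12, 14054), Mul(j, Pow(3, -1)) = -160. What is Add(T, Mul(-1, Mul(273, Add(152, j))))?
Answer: 258189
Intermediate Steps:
j = -480 (j = Mul(3, -160) = -480)
T = 168645 (T = Add(-3, Mul(12, 14054)) = Add(-3, 168648) = 168645)
Add(T, Mul(-1, Mul(273, Add(152, j)))) = Add(168645, Mul(-1, Mul(273, Add(152, -480)))) = Add(168645, Mul(-1, Mul(273, -328))) = Add(168645, Mul(-1, -89544)) = Add(168645, 89544) = 258189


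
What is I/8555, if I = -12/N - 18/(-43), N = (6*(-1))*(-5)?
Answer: 4/1839325 ≈ 2.1747e-6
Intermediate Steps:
N = 30 (N = -6*(-5) = 30)
I = 4/215 (I = -12/30 - 18/(-43) = -12*1/30 - 18*(-1/43) = -⅖ + 18/43 = 4/215 ≈ 0.018605)
I/8555 = (4/215)/8555 = (1/8555)*(4/215) = 4/1839325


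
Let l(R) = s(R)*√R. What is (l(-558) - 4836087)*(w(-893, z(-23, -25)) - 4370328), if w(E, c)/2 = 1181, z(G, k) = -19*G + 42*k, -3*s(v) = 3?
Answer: 21123863589042 + 13103898*I*√62 ≈ 2.1124e+13 + 1.0318e+8*I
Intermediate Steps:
s(v) = -1 (s(v) = -⅓*3 = -1)
w(E, c) = 2362 (w(E, c) = 2*1181 = 2362)
l(R) = -√R
(l(-558) - 4836087)*(w(-893, z(-23, -25)) - 4370328) = (-√(-558) - 4836087)*(2362 - 4370328) = (-3*I*√62 - 4836087)*(-4367966) = (-4836087 - 3*I*√62)*(-4367966) = 21123863589042 + 13103898*I*√62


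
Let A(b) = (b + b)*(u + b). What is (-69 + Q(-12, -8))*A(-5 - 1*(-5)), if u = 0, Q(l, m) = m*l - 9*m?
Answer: 0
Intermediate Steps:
Q(l, m) = -9*m + l*m (Q(l, m) = l*m - 9*m = -9*m + l*m)
A(b) = 2*b**2 (A(b) = (b + b)*(0 + b) = (2*b)*b = 2*b**2)
(-69 + Q(-12, -8))*A(-5 - 1*(-5)) = (-69 - 8*(-9 - 12))*(2*(-5 - 1*(-5))**2) = (-69 - 8*(-21))*(2*(-5 + 5)**2) = (-69 + 168)*(2*0**2) = 99*(2*0) = 99*0 = 0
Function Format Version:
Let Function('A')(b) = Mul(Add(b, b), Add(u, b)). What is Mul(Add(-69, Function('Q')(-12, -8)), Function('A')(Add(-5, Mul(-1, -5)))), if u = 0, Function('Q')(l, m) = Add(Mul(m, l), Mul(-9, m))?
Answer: 0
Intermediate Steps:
Function('Q')(l, m) = Add(Mul(-9, m), Mul(l, m)) (Function('Q')(l, m) = Add(Mul(l, m), Mul(-9, m)) = Add(Mul(-9, m), Mul(l, m)))
Function('A')(b) = Mul(2, Pow(b, 2)) (Function('A')(b) = Mul(Add(b, b), Add(0, b)) = Mul(Mul(2, b), b) = Mul(2, Pow(b, 2)))
Mul(Add(-69, Function('Q')(-12, -8)), Function('A')(Add(-5, Mul(-1, -5)))) = Mul(Add(-69, Mul(-8, Add(-9, -12))), Mul(2, Pow(Add(-5, Mul(-1, -5)), 2))) = Mul(Add(-69, Mul(-8, -21)), Mul(2, Pow(Add(-5, 5), 2))) = Mul(Add(-69, 168), Mul(2, Pow(0, 2))) = Mul(99, Mul(2, 0)) = Mul(99, 0) = 0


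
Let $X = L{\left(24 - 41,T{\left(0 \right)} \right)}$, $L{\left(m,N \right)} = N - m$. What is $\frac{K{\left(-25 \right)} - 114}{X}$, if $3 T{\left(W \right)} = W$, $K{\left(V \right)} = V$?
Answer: $- \frac{139}{17} \approx -8.1765$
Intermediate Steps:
$T{\left(W \right)} = \frac{W}{3}$
$X = 17$ ($X = \frac{1}{3} \cdot 0 - \left(24 - 41\right) = 0 - -17 = 0 + 17 = 17$)
$\frac{K{\left(-25 \right)} - 114}{X} = \frac{-25 - 114}{17} = \left(-139\right) \frac{1}{17} = - \frac{139}{17}$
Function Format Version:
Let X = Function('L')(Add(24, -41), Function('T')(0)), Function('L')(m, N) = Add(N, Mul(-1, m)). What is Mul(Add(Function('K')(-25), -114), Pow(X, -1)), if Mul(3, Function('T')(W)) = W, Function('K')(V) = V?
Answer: Rational(-139, 17) ≈ -8.1765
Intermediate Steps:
Function('T')(W) = Mul(Rational(1, 3), W)
X = 17 (X = Add(Mul(Rational(1, 3), 0), Mul(-1, Add(24, -41))) = Add(0, Mul(-1, -17)) = Add(0, 17) = 17)
Mul(Add(Function('K')(-25), -114), Pow(X, -1)) = Mul(Add(-25, -114), Pow(17, -1)) = Mul(-139, Rational(1, 17)) = Rational(-139, 17)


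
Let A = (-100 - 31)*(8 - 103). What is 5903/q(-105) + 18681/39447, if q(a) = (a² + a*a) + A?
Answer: 292418912/453574755 ≈ 0.64470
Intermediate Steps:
A = 12445 (A = -131*(-95) = 12445)
q(a) = 12445 + 2*a² (q(a) = (a² + a*a) + 12445 = (a² + a²) + 12445 = 2*a² + 12445 = 12445 + 2*a²)
5903/q(-105) + 18681/39447 = 5903/(12445 + 2*(-105)²) + 18681/39447 = 5903/(12445 + 2*11025) + 18681*(1/39447) = 5903/(12445 + 22050) + 6227/13149 = 5903/34495 + 6227/13149 = 292418912/453574755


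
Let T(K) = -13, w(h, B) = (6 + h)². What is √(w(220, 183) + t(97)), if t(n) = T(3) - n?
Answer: √50966 ≈ 225.76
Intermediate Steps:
t(n) = -13 - n
√(w(220, 183) + t(97)) = √((6 + 220)² + (-13 - 1*97)) = √(226² + (-13 - 97)) = √(51076 - 110) = √50966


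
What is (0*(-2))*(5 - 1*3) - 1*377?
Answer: -377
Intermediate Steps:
(0*(-2))*(5 - 1*3) - 1*377 = 0*(5 - 3) - 377 = 0*2 - 377 = 0 - 377 = -377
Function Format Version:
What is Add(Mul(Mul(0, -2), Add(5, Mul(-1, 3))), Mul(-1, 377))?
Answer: -377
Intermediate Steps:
Add(Mul(Mul(0, -2), Add(5, Mul(-1, 3))), Mul(-1, 377)) = Add(Mul(0, Add(5, -3)), -377) = Add(Mul(0, 2), -377) = Add(0, -377) = -377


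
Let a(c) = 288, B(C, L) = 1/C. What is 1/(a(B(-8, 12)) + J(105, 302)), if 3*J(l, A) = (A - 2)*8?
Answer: 1/1088 ≈ 0.00091912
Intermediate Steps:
J(l, A) = -16/3 + 8*A/3 (J(l, A) = ((A - 2)*8)/3 = ((-2 + A)*8)/3 = (-16 + 8*A)/3 = -16/3 + 8*A/3)
1/(a(B(-8, 12)) + J(105, 302)) = 1/(288 + (-16/3 + (8/3)*302)) = 1/(288 + (-16/3 + 2416/3)) = 1/(288 + 800) = 1/1088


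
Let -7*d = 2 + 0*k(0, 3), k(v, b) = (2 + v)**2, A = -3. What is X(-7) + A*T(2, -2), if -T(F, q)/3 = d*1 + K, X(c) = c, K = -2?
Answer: -193/7 ≈ -27.571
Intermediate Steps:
d = -2/7 (d = -(2 + 0*(2 + 0)**2)/7 = -(2 + 0*2**2)/7 = -(2 + 0*4)/7 = -(2 + 0)/7 = -1/7*2 = -2/7 ≈ -0.28571)
T(F, q) = 48/7 (T(F, q) = -3*(-2/7*1 - 2) = -3*(-2/7 - 2) = -3*(-16/7) = 48/7)
X(-7) + A*T(2, -2) = -7 - 3*48/7 = -7 - 144/7 = -193/7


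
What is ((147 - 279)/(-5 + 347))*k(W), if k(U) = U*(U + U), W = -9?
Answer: -1188/19 ≈ -62.526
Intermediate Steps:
k(U) = 2*U**2 (k(U) = U*(2*U) = 2*U**2)
((147 - 279)/(-5 + 347))*k(W) = ((147 - 279)/(-5 + 347))*(2*(-9)**2) = (-132/342)*(2*81) = -132*1/342*162 = -22/57*162 = -1188/19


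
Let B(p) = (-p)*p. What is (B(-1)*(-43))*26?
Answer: 1118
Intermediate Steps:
B(p) = -p²
(B(-1)*(-43))*26 = (-1*(-1)²*(-43))*26 = (-1*1*(-43))*26 = -1*(-43)*26 = 43*26 = 1118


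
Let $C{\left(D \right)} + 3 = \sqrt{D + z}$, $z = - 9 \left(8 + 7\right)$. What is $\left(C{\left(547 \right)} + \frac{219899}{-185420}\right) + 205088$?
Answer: $\frac{38026640801}{185420} + 2 \sqrt{103} \approx 2.051 \cdot 10^{5}$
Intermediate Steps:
$z = -135$ ($z = \left(-9\right) 15 = -135$)
$C{\left(D \right)} = -3 + \sqrt{-135 + D}$ ($C{\left(D \right)} = -3 + \sqrt{D - 135} = -3 + \sqrt{-135 + D}$)
$\left(C{\left(547 \right)} + \frac{219899}{-185420}\right) + 205088 = \left(\left(-3 + \sqrt{-135 + 547}\right) + \frac{219899}{-185420}\right) + 205088 = \left(\left(-3 + \sqrt{412}\right) + 219899 \left(- \frac{1}{185420}\right)\right) + 205088 = \left(\left(-3 + 2 \sqrt{103}\right) - \frac{219899}{185420}\right) + 205088 = \left(- \frac{776159}{185420} + 2 \sqrt{103}\right) + 205088 = \frac{38026640801}{185420} + 2 \sqrt{103}$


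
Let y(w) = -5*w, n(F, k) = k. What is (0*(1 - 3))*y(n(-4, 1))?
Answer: 0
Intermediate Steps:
(0*(1 - 3))*y(n(-4, 1)) = (0*(1 - 3))*(-5*1) = (0*(-2))*(-5) = 0*(-5) = 0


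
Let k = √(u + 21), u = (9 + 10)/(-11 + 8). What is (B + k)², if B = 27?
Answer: 2231/3 + 36*√33 ≈ 950.47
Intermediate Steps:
u = -19/3 (u = 19/(-3) = 19*(-⅓) = -19/3 ≈ -6.3333)
k = 2*√33/3 (k = √(-19/3 + 21) = √(44/3) = 2*√33/3 ≈ 3.8297)
(B + k)² = (27 + 2*√33/3)²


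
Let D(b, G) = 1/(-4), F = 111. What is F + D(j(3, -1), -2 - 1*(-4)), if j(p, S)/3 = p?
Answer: 443/4 ≈ 110.75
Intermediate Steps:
j(p, S) = 3*p
D(b, G) = -¼
F + D(j(3, -1), -2 - 1*(-4)) = 111 - ¼ = 443/4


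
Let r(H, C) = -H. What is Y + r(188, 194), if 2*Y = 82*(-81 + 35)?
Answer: -2074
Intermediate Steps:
Y = -1886 (Y = (82*(-81 + 35))/2 = (82*(-46))/2 = (1/2)*(-3772) = -1886)
Y + r(188, 194) = -1886 - 1*188 = -1886 - 188 = -2074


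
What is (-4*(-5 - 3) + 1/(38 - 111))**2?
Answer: 5452225/5329 ≈ 1023.1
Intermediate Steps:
(-4*(-5 - 3) + 1/(38 - 111))**2 = (-4*(-8) + 1/(-73))**2 = (32 - 1/73)**2 = (2335/73)**2 = 5452225/5329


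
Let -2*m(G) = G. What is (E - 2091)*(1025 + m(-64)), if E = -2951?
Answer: -5329394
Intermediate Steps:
m(G) = -G/2
(E - 2091)*(1025 + m(-64)) = (-2951 - 2091)*(1025 - 1/2*(-64)) = -5042*(1025 + 32) = -5042*1057 = -5329394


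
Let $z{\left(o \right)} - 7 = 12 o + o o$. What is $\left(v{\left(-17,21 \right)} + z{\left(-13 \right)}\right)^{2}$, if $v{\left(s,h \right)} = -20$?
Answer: $0$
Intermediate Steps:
$z{\left(o \right)} = 7 + o^{2} + 12 o$ ($z{\left(o \right)} = 7 + \left(12 o + o o\right) = 7 + \left(12 o + o^{2}\right) = 7 + \left(o^{2} + 12 o\right) = 7 + o^{2} + 12 o$)
$\left(v{\left(-17,21 \right)} + z{\left(-13 \right)}\right)^{2} = \left(-20 + \left(7 + \left(-13\right)^{2} + 12 \left(-13\right)\right)\right)^{2} = \left(-20 + \left(7 + 169 - 156\right)\right)^{2} = \left(-20 + 20\right)^{2} = 0^{2} = 0$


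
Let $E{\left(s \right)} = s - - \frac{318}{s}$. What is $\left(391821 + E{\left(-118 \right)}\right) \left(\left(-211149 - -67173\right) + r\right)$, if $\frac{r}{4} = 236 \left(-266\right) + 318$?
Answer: $- \frac{9101028110944}{59} \approx -1.5425 \cdot 10^{11}$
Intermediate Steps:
$r = -249832$ ($r = 4 \left(236 \left(-266\right) + 318\right) = 4 \left(-62776 + 318\right) = 4 \left(-62458\right) = -249832$)
$E{\left(s \right)} = s + \frac{318}{s}$
$\left(391821 + E{\left(-118 \right)}\right) \left(\left(-211149 - -67173\right) + r\right) = \left(391821 - \left(118 - \frac{318}{-118}\right)\right) \left(\left(-211149 - -67173\right) - 249832\right) = \left(391821 + \left(-118 + 318 \left(- \frac{1}{118}\right)\right)\right) \left(\left(-211149 + 67173\right) - 249832\right) = \left(391821 - \frac{7121}{59}\right) \left(-143976 - 249832\right) = \left(391821 - \frac{7121}{59}\right) \left(-393808\right) = \frac{23110318}{59} \left(-393808\right) = - \frac{9101028110944}{59}$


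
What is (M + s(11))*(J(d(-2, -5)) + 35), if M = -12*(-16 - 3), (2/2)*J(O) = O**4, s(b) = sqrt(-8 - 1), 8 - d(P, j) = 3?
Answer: 150480 + 1980*I ≈ 1.5048e+5 + 1980.0*I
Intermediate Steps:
d(P, j) = 5 (d(P, j) = 8 - 1*3 = 8 - 3 = 5)
s(b) = 3*I (s(b) = sqrt(-9) = 3*I)
J(O) = O**4
M = 228 (M = -12*(-19) = 228)
(M + s(11))*(J(d(-2, -5)) + 35) = (228 + 3*I)*(5**4 + 35) = (228 + 3*I)*(625 + 35) = (228 + 3*I)*660 = 150480 + 1980*I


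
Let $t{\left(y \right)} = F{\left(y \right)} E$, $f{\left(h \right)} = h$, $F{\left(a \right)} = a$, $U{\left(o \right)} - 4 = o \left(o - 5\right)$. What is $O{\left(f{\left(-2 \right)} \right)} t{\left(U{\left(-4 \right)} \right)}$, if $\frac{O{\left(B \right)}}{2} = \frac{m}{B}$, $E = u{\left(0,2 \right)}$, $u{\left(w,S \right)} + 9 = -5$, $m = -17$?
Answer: $-9520$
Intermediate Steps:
$U{\left(o \right)} = 4 + o \left(-5 + o\right)$ ($U{\left(o \right)} = 4 + o \left(o - 5\right) = 4 + o \left(-5 + o\right)$)
$u{\left(w,S \right)} = -14$ ($u{\left(w,S \right)} = -9 - 5 = -14$)
$E = -14$
$O{\left(B \right)} = - \frac{34}{B}$ ($O{\left(B \right)} = 2 \left(- \frac{17}{B}\right) = - \frac{34}{B}$)
$t{\left(y \right)} = - 14 y$ ($t{\left(y \right)} = y \left(-14\right) = - 14 y$)
$O{\left(f{\left(-2 \right)} \right)} t{\left(U{\left(-4 \right)} \right)} = - \frac{34}{-2} \left(- 14 \left(4 + \left(-4\right)^{2} - -20\right)\right) = \left(-34\right) \left(- \frac{1}{2}\right) \left(- 14 \left(4 + 16 + 20\right)\right) = 17 \left(\left(-14\right) 40\right) = 17 \left(-560\right) = -9520$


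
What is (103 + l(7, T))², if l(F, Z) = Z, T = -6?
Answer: 9409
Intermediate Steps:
(103 + l(7, T))² = (103 - 6)² = 97² = 9409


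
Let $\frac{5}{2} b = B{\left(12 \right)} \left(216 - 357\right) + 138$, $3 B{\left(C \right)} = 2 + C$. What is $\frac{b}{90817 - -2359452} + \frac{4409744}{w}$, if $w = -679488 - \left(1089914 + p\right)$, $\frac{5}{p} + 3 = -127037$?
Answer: $- \frac{274544290657954608}{110156660160608035} \approx -2.4923$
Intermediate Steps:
$p = - \frac{1}{25408}$ ($p = \frac{5}{-3 - 127037} = \frac{5}{-127040} = 5 \left(- \frac{1}{127040}\right) = - \frac{1}{25408} \approx -3.9358 \cdot 10^{-5}$)
$B{\left(C \right)} = \frac{2}{3} + \frac{C}{3}$ ($B{\left(C \right)} = \frac{2 + C}{3} = \frac{2}{3} + \frac{C}{3}$)
$b = -208$ ($b = \frac{2 \left(\left(\frac{2}{3} + \frac{1}{3} \cdot 12\right) \left(216 - 357\right) + 138\right)}{5} = \frac{2 \left(\left(\frac{2}{3} + 4\right) \left(-141\right) + 138\right)}{5} = \frac{2 \left(\frac{14}{3} \left(-141\right) + 138\right)}{5} = \frac{2 \left(-658 + 138\right)}{5} = \frac{2}{5} \left(-520\right) = -208$)
$w = - \frac{44956966015}{25408}$ ($w = -679488 - \frac{27692534911}{25408} = - \frac{44956966015}{25408} \approx -1.7694 \cdot 10^{6}$)
$\frac{b}{90817 - -2359452} + \frac{4409744}{w} = - \frac{208}{90817 - -2359452} + \frac{4409744}{- \frac{44956966015}{25408}} = - \frac{208}{90817 + 2359452} + 4409744 \left(- \frac{25408}{44956966015}\right) = - \frac{208}{2450269} - \frac{112042775552}{44956966015} = - \frac{274544290657954608}{110156660160608035}$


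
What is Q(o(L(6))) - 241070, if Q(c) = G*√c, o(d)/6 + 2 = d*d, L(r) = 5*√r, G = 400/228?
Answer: -241070 + 200*√222/57 ≈ -2.4102e+5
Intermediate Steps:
G = 100/57 (G = 400*(1/228) = 100/57 ≈ 1.7544)
o(d) = -12 + 6*d² (o(d) = -12 + 6*(d*d) = -12 + 6*d²)
Q(c) = 100*√c/57
Q(o(L(6))) - 241070 = 100*√(-12 + 6*(5*√6)²)/57 - 241070 = 100*√(-12 + 6*150)/57 - 241070 = 100*√(-12 + 900)/57 - 241070 = 100*√888/57 - 241070 = 100*(2*√222)/57 - 241070 = 200*√222/57 - 241070 = -241070 + 200*√222/57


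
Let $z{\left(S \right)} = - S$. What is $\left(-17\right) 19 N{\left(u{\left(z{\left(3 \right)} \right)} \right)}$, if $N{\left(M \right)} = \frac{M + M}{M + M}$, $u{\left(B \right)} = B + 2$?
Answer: $-323$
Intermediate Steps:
$u{\left(B \right)} = 2 + B$
$N{\left(M \right)} = 1$ ($N{\left(M \right)} = \frac{2 M}{2 M} = 2 M \frac{1}{2 M} = 1$)
$\left(-17\right) 19 N{\left(u{\left(z{\left(3 \right)} \right)} \right)} = \left(-17\right) 19 \cdot 1 = \left(-323\right) 1 = -323$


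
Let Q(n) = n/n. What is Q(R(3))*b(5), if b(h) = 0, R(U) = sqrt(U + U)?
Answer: 0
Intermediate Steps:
R(U) = sqrt(2)*sqrt(U) (R(U) = sqrt(2*U) = sqrt(2)*sqrt(U))
Q(n) = 1
Q(R(3))*b(5) = 1*0 = 0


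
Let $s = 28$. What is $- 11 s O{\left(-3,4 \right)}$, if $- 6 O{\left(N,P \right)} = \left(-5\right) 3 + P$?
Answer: $- \frac{1694}{3} \approx -564.67$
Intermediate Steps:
$O{\left(N,P \right)} = \frac{5}{2} - \frac{P}{6}$ ($O{\left(N,P \right)} = - \frac{\left(-5\right) 3 + P}{6} = - \frac{-15 + P}{6} = \frac{5}{2} - \frac{P}{6}$)
$- 11 s O{\left(-3,4 \right)} = \left(-11\right) 28 \left(\frac{5}{2} - \frac{2}{3}\right) = - 308 \left(\frac{5}{2} - \frac{2}{3}\right) = \left(-308\right) \frac{11}{6} = - \frac{1694}{3}$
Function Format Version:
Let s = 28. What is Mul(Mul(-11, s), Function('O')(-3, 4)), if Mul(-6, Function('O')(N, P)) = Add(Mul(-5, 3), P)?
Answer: Rational(-1694, 3) ≈ -564.67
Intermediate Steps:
Function('O')(N, P) = Add(Rational(5, 2), Mul(Rational(-1, 6), P)) (Function('O')(N, P) = Mul(Rational(-1, 6), Add(Mul(-5, 3), P)) = Mul(Rational(-1, 6), Add(-15, P)) = Add(Rational(5, 2), Mul(Rational(-1, 6), P)))
Mul(Mul(-11, s), Function('O')(-3, 4)) = Mul(Mul(-11, 28), Add(Rational(5, 2), Mul(Rational(-1, 6), 4))) = Mul(-308, Add(Rational(5, 2), Rational(-2, 3))) = Mul(-308, Rational(11, 6)) = Rational(-1694, 3)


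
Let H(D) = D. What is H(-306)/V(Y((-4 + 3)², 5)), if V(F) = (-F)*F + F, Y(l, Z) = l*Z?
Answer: 153/10 ≈ 15.300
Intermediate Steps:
Y(l, Z) = Z*l
V(F) = F - F² (V(F) = -F² + F = F - F²)
H(-306)/V(Y((-4 + 3)², 5)) = -306*1/(5*(1 - 5*(-4 + 3)²)*(-4 + 3)²) = -306*1/(5*(1 - 5*(-1)²)) = -306*1/(5*(1 - 5)) = -306/(5*(-4)) = -306/(-20) = -306*(-1/20) = 153/10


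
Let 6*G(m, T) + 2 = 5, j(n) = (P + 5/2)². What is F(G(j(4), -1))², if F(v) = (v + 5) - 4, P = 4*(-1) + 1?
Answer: 9/4 ≈ 2.2500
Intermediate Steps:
P = -3 (P = -4 + 1 = -3)
j(n) = ¼ (j(n) = (-3 + 5/2)² = (-½)² = ¼)
G(m, T) = ½ (G(m, T) = -⅓ + (⅙)*5 = -⅓ + ⅚ = ½)
F(v) = 1 + v (F(v) = (5 + v) - 4 = 1 + v)
F(G(j(4), -1))² = (1 + ½)² = (3/2)² = 9/4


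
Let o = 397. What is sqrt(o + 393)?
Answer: sqrt(790) ≈ 28.107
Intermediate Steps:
sqrt(o + 393) = sqrt(397 + 393) = sqrt(790)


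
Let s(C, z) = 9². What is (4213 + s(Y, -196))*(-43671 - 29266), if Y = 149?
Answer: -313191478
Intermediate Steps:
s(C, z) = 81
(4213 + s(Y, -196))*(-43671 - 29266) = (4213 + 81)*(-43671 - 29266) = 4294*(-72937) = -313191478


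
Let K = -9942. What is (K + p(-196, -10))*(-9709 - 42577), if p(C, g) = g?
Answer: 520350272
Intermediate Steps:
(K + p(-196, -10))*(-9709 - 42577) = (-9942 - 10)*(-9709 - 42577) = -9952*(-52286) = 520350272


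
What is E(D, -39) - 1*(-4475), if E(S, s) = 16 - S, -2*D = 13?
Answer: 8995/2 ≈ 4497.5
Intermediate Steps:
D = -13/2 (D = -½*13 = -13/2 ≈ -6.5000)
E(D, -39) - 1*(-4475) = (16 - 1*(-13/2)) - 1*(-4475) = (16 + 13/2) + 4475 = 45/2 + 4475 = 8995/2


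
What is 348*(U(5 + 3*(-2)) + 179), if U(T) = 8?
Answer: 65076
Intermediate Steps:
348*(U(5 + 3*(-2)) + 179) = 348*(8 + 179) = 348*187 = 65076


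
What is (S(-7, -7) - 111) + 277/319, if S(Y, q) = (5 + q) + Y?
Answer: -38003/319 ≈ -119.13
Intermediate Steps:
S(Y, q) = 5 + Y + q
(S(-7, -7) - 111) + 277/319 = ((5 - 7 - 7) - 111) + 277/319 = (-9 - 111) + 277*(1/319) = -120 + 277/319 = -38003/319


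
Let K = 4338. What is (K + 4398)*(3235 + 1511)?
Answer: 41461056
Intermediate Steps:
(K + 4398)*(3235 + 1511) = (4338 + 4398)*(3235 + 1511) = 8736*4746 = 41461056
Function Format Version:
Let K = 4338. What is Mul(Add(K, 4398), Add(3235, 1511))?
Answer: 41461056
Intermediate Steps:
Mul(Add(K, 4398), Add(3235, 1511)) = Mul(Add(4338, 4398), Add(3235, 1511)) = Mul(8736, 4746) = 41461056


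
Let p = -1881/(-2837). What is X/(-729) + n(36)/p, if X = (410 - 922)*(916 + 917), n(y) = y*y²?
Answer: 3639184832/50787 ≈ 71656.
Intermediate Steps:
n(y) = y³
p = 1881/2837 (p = -1881*(-1/2837) = 1881/2837 ≈ 0.66302)
X = -938496 (X = -512*1833 = -938496)
X/(-729) + n(36)/p = -938496/(-729) + 36³/(1881/2837) = -938496*(-1/729) + 46656*(2837/1881) = 312832/243 + 14707008/209 = 3639184832/50787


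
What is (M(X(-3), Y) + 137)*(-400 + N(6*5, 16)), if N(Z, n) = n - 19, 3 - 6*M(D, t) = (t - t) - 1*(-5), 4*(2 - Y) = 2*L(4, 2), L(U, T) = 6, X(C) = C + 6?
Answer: -165230/3 ≈ -55077.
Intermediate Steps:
X(C) = 6 + C
Y = -1 (Y = 2 - 6/2 = 2 - 1/4*12 = 2 - 3 = -1)
M(D, t) = -1/3 (M(D, t) = 1/2 - ((t - t) - 1*(-5))/6 = 1/2 - (0 + 5)/6 = 1/2 - 1/6*5 = 1/2 - 5/6 = -1/3)
N(Z, n) = -19 + n
(M(X(-3), Y) + 137)*(-400 + N(6*5, 16)) = (-1/3 + 137)*(-400 + (-19 + 16)) = 410*(-400 - 3)/3 = (410/3)*(-403) = -165230/3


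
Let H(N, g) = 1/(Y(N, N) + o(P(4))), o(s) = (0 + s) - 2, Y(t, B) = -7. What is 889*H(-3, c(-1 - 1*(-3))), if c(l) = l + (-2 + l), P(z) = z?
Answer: -889/5 ≈ -177.80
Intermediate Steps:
c(l) = -2 + 2*l
o(s) = -2 + s (o(s) = s - 2 = -2 + s)
H(N, g) = -1/5 (H(N, g) = 1/(-7 + (-2 + 4)) = 1/(-7 + 2) = 1/(-5) = -1/5)
889*H(-3, c(-1 - 1*(-3))) = 889*(-1/5) = -889/5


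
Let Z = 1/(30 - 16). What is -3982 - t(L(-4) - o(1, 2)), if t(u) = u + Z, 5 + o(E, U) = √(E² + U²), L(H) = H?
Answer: -55763/14 + √5 ≈ -3980.8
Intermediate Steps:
o(E, U) = -5 + √(E² + U²)
Z = 1/14 ≈ 0.071429
t(u) = 1/14 + u (t(u) = u + 1/14 = 1/14 + u)
-3982 - t(L(-4) - o(1, 2)) = -3982 - (1/14 + (-4 - (-5 + √(1² + 2²)))) = -3982 - (1/14 + (-4 - (-5 + √(1 + 4)))) = -3982 - (1/14 + (-4 - (-5 + √5))) = -3982 - (1/14 + (-4 + (5 - √5))) = -3982 - (1/14 + (1 - √5)) = -3982 - (15/14 - √5) = -3982 + (-15/14 + √5) = -55763/14 + √5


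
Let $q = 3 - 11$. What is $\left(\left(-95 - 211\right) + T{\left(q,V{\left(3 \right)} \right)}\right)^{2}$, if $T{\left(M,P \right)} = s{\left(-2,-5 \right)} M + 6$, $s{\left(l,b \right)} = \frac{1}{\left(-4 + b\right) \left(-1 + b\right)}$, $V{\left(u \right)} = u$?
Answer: $\frac{65674816}{729} \approx 90089.0$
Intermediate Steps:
$q = -8$
$s{\left(l,b \right)} = \frac{1}{\left(-1 + b\right) \left(-4 + b\right)}$
$T{\left(M,P \right)} = 6 + \frac{M}{54}$ ($T{\left(M,P \right)} = \frac{M}{4 + \left(-5\right)^{2} - -25} + 6 = \frac{M}{4 + 25 + 25} + 6 = \frac{M}{54} + 6 = 6 + \frac{M}{54}$)
$\left(\left(-95 - 211\right) + T{\left(q,V{\left(3 \right)} \right)}\right)^{2} = \left(\left(-95 - 211\right) + \left(6 + \frac{1}{54} \left(-8\right)\right)\right)^{2} = \left(-306 + \left(6 - \frac{4}{27}\right)\right)^{2} = \left(-306 + \frac{158}{27}\right)^{2} = \left(- \frac{8104}{27}\right)^{2} = \frac{65674816}{729}$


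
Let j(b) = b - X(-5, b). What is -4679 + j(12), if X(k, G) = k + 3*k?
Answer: -4647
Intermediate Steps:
X(k, G) = 4*k
j(b) = 20 + b (j(b) = b - 4*(-5) = b - 1*(-20) = b + 20 = 20 + b)
-4679 + j(12) = -4679 + (20 + 12) = -4679 + 32 = -4647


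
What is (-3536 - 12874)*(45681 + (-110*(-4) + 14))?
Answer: -757075350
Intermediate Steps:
(-3536 - 12874)*(45681 + (-110*(-4) + 14)) = -16410*(45681 + (440 + 14)) = -16410*(45681 + 454) = -16410*46135 = -757075350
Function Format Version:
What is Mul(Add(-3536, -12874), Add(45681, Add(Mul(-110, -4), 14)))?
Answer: -757075350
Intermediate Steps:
Mul(Add(-3536, -12874), Add(45681, Add(Mul(-110, -4), 14))) = Mul(-16410, Add(45681, Add(440, 14))) = Mul(-16410, Add(45681, 454)) = Mul(-16410, 46135) = -757075350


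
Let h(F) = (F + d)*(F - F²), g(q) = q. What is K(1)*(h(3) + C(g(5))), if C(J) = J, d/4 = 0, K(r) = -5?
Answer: 65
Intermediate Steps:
d = 0 (d = 4*0 = 0)
h(F) = F*(F - F²) (h(F) = (F + 0)*(F - F²) = F*(F - F²))
K(1)*(h(3) + C(g(5))) = -5*(3²*(1 - 1*3) + 5) = -5*(9*(1 - 3) + 5) = -5*(9*(-2) + 5) = -5*(-18 + 5) = -5*(-13) = 65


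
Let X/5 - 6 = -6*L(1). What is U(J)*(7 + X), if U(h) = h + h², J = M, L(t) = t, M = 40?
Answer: 11480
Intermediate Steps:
J = 40
X = 0 (X = 30 + 5*(-6*1) = 30 + 5*(-6) = 30 - 30 = 0)
U(J)*(7 + X) = (40*(1 + 40))*(7 + 0) = (40*41)*7 = 1640*7 = 11480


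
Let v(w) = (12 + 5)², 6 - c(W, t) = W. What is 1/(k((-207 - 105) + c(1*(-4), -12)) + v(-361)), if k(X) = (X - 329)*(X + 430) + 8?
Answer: -1/80471 ≈ -1.2427e-5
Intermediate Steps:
c(W, t) = 6 - W
v(w) = 289 (v(w) = 17² = 289)
k(X) = 8 + (-329 + X)*(430 + X) (k(X) = (-329 + X)*(430 + X) + 8 = 8 + (-329 + X)*(430 + X))
1/(k((-207 - 105) + c(1*(-4), -12)) + v(-361)) = 1/((-141462 + ((-207 - 105) + (6 - (-4)))² + 101*((-207 - 105) + (6 - (-4)))) + 289) = 1/((-141462 + (-312 + (6 - 1*(-4)))² + 101*(-312 + (6 - 1*(-4)))) + 289) = 1/((-141462 + (-312 + (6 + 4))² + 101*(-312 + (6 + 4))) + 289) = 1/((-141462 + (-312 + 10)² + 101*(-312 + 10)) + 289) = 1/((-141462 + (-302)² + 101*(-302)) + 289) = 1/((-141462 + 91204 - 30502) + 289) = 1/(-80760 + 289) = 1/(-80471) = -1/80471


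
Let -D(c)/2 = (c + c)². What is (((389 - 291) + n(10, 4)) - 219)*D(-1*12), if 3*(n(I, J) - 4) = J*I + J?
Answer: 117888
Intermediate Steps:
n(I, J) = 4 + J/3 + I*J/3 (n(I, J) = 4 + (J*I + J)/3 = 4 + (I*J + J)/3 = 4 + (J + I*J)/3 = 4 + (J/3 + I*J/3) = 4 + J/3 + I*J/3)
D(c) = -8*c² (D(c) = -2*(c + c)² = -2*4*c² = -8*c²)
(((389 - 291) + n(10, 4)) - 219)*D(-1*12) = (((389 - 291) + (4 + (⅓)*4 + (⅓)*10*4)) - 219)*(-8*(-1*12)²) = ((98 + (4 + 4/3 + 40/3)) - 219)*(-8*(-12)²) = ((98 + 56/3) - 219)*(-8*144) = (350/3 - 219)*(-1152) = -307/3*(-1152) = 117888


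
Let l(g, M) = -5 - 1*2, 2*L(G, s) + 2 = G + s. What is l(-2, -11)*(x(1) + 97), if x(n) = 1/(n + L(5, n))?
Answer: -2044/3 ≈ -681.33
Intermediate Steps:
L(G, s) = -1 + G/2 + s/2 (L(G, s) = -1 + (G + s)/2 = -1 + (G/2 + s/2) = -1 + G/2 + s/2)
l(g, M) = -7 (l(g, M) = -5 - 2 = -7)
x(n) = 1/(3/2 + 3*n/2) (x(n) = 1/(n + (-1 + (½)*5 + n/2)) = 1/(n + (-1 + 5/2 + n/2)) = 1/(n + (3/2 + n/2)) = 1/(3/2 + 3*n/2))
l(-2, -11)*(x(1) + 97) = -7*(2/(3*(1 + 1)) + 97) = -7*((⅔)/2 + 97) = -7*((⅔)*(½) + 97) = -7*(⅓ + 97) = -7*292/3 = -2044/3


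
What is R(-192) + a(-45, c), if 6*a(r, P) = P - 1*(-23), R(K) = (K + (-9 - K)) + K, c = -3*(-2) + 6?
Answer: -1171/6 ≈ -195.17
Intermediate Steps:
c = 12 (c = 6 + 6 = 12)
R(K) = -9 + K
a(r, P) = 23/6 + P/6 (a(r, P) = (P - 1*(-23))/6 = (P + 23)/6 = (23 + P)/6 = 23/6 + P/6)
R(-192) + a(-45, c) = (-9 - 192) + (23/6 + (⅙)*12) = -201 + (23/6 + 2) = -201 + 35/6 = -1171/6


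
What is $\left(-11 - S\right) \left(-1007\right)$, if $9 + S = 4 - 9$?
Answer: $-3021$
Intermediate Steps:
$S = -14$ ($S = -9 + \left(4 - 9\right) = -9 - 5 = -14$)
$\left(-11 - S\right) \left(-1007\right) = \left(-11 - -14\right) \left(-1007\right) = \left(-11 + 14\right) \left(-1007\right) = 3 \left(-1007\right) = -3021$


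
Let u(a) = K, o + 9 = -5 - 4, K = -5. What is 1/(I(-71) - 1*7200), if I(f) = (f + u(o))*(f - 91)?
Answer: 1/5112 ≈ 0.00019562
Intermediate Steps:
o = -18 (o = -9 + (-5 - 4) = -9 - 9 = -18)
u(a) = -5
I(f) = (-91 + f)*(-5 + f) (I(f) = (f - 5)*(f - 91) = (-5 + f)*(-91 + f) = (-91 + f)*(-5 + f))
1/(I(-71) - 1*7200) = 1/((455 + (-71)² - 96*(-71)) - 1*7200) = 1/((455 + 5041 + 6816) - 7200) = 1/(12312 - 7200) = 1/5112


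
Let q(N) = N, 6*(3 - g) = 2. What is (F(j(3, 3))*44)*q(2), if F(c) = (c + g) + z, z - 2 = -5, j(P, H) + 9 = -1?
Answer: -2728/3 ≈ -909.33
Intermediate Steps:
g = 8/3 (g = 3 - ⅙*2 = 3 - ⅓ = 8/3 ≈ 2.6667)
j(P, H) = -10 (j(P, H) = -9 - 1 = -10)
z = -3 (z = 2 - 5 = -3)
F(c) = -⅓ + c (F(c) = (c + 8/3) - 3 = (8/3 + c) - 3 = -⅓ + c)
(F(j(3, 3))*44)*q(2) = ((-⅓ - 10)*44)*2 = -31/3*44*2 = -1364/3*2 = -2728/3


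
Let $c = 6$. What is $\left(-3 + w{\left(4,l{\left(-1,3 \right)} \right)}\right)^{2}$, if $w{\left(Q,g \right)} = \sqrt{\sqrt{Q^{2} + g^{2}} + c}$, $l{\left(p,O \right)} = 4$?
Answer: $\left(3 - \sqrt{2} \sqrt{3 + 2 \sqrt{2}}\right)^{2} \approx 0.17157$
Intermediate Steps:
$w{\left(Q,g \right)} = \sqrt{6 + \sqrt{Q^{2} + g^{2}}}$ ($w{\left(Q,g \right)} = \sqrt{\sqrt{Q^{2} + g^{2}} + 6} = \sqrt{6 + \sqrt{Q^{2} + g^{2}}}$)
$\left(-3 + w{\left(4,l{\left(-1,3 \right)} \right)}\right)^{2} = \left(-3 + \sqrt{6 + \sqrt{4^{2} + 4^{2}}}\right)^{2} = \left(-3 + \sqrt{6 + \sqrt{16 + 16}}\right)^{2} = \left(-3 + \sqrt{6 + \sqrt{32}}\right)^{2} = \left(-3 + \sqrt{6 + 4 \sqrt{2}}\right)^{2}$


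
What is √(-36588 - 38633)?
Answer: I*√75221 ≈ 274.26*I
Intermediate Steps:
√(-36588 - 38633) = √(-75221) = I*√75221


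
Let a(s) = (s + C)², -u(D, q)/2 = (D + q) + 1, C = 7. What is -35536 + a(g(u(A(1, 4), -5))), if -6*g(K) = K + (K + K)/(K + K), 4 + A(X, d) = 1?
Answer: -142063/4 ≈ -35516.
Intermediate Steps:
A(X, d) = -3 (A(X, d) = -4 + 1 = -3)
u(D, q) = -2 - 2*D - 2*q (u(D, q) = -2*((D + q) + 1) = -2*(1 + D + q) = -2 - 2*D - 2*q)
g(K) = -⅙ - K/6 (g(K) = -(K + (K + K)/(K + K))/6 = -(K + (2*K)/((2*K)))/6 = -(K + (2*K)*(1/(2*K)))/6 = -(K + 1)/6 = -(1 + K)/6 = -⅙ - K/6)
a(s) = (7 + s)² (a(s) = (s + 7)² = (7 + s)²)
-35536 + a(g(u(A(1, 4), -5))) = -35536 + (7 + (-⅙ - (-2 - 2*(-3) - 2*(-5))/6))² = -35536 + (7 + (-⅙ - (-2 + 6 + 10)/6))² = -35536 + (7 + (-⅙ - ⅙*14))² = -35536 + (7 + (-⅙ - 7/3))² = -35536 + (7 - 5/2)² = -35536 + (9/2)² = -35536 + 81/4 = -142063/4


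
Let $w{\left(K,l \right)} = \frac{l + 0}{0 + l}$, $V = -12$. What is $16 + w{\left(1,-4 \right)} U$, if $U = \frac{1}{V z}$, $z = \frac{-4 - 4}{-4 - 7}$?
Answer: $\frac{1525}{96} \approx 15.885$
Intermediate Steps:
$z = \frac{8}{11}$ ($z = - \frac{8}{-11} = \left(-8\right) \left(- \frac{1}{11}\right) = \frac{8}{11} \approx 0.72727$)
$w{\left(K,l \right)} = 1$ ($w{\left(K,l \right)} = \frac{l}{l} = 1$)
$U = - \frac{11}{96}$ ($U = \frac{1}{\left(-12\right) \frac{8}{11}} = \left(- \frac{1}{12}\right) \frac{11}{8} = - \frac{11}{96} \approx -0.11458$)
$16 + w{\left(1,-4 \right)} U = 16 + 1 \left(- \frac{11}{96}\right) = 16 - \frac{11}{96} = \frac{1525}{96}$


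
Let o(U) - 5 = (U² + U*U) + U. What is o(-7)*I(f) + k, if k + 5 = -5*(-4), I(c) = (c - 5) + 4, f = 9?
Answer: 783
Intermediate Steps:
I(c) = -1 + c (I(c) = (-5 + c) + 4 = -1 + c)
o(U) = 5 + U + 2*U² (o(U) = 5 + ((U² + U*U) + U) = 5 + ((U² + U²) + U) = 5 + (2*U² + U) = 5 + (U + 2*U²) = 5 + U + 2*U²)
k = 15 (k = -5 - 5*(-4) = -5 + 20 = 15)
o(-7)*I(f) + k = (5 - 7 + 2*(-7)²)*(-1 + 9) + 15 = (5 - 7 + 2*49)*8 + 15 = (5 - 7 + 98)*8 + 15 = 96*8 + 15 = 768 + 15 = 783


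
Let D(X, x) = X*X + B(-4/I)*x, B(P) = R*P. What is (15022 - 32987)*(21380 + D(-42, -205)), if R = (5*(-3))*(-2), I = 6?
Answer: -489438460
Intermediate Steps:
R = 30 (R = -15*(-2) = 30)
B(P) = 30*P
D(X, x) = X**2 - 20*x (D(X, x) = X*X + (30*(-4/6))*x = X**2 + (30*(-4*1/6))*x = X**2 + (30*(-2/3))*x = X**2 - 20*x)
(15022 - 32987)*(21380 + D(-42, -205)) = (15022 - 32987)*(21380 + ((-42)**2 - 20*(-205))) = -17965*(21380 + (1764 + 4100)) = -17965*(21380 + 5864) = -17965*27244 = -489438460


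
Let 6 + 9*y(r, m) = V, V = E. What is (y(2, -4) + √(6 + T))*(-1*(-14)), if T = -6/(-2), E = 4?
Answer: 350/9 ≈ 38.889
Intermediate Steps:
T = 3 (T = -6*(-½) = 3)
V = 4
y(r, m) = -2/9 (y(r, m) = -⅔ + (⅑)*4 = -⅔ + 4/9 = -2/9)
(y(2, -4) + √(6 + T))*(-1*(-14)) = (-2/9 + √(6 + 3))*(-1*(-14)) = (-2/9 + √9)*14 = (-2/9 + 3)*14 = (25/9)*14 = 350/9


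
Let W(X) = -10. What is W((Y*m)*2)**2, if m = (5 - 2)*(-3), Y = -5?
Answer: 100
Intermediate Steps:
m = -9 (m = 3*(-3) = -9)
W((Y*m)*2)**2 = (-10)**2 = 100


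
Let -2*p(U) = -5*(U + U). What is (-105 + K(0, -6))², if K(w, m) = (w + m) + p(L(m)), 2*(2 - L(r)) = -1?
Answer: 38809/4 ≈ 9702.3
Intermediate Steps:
L(r) = 5/2 (L(r) = 2 - ½*(-1) = 2 + ½ = 5/2)
p(U) = 5*U (p(U) = -(-5)*(U + U)/2 = -(-5)*2*U/2 = -(-5)*U = 5*U)
K(w, m) = 25/2 + m + w (K(w, m) = (w + m) + 5*(5/2) = (m + w) + 25/2 = 25/2 + m + w)
(-105 + K(0, -6))² = (-105 + (25/2 - 6 + 0))² = (-105 + 13/2)² = (-197/2)² = 38809/4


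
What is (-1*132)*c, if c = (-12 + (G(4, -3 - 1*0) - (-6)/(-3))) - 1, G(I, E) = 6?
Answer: 1188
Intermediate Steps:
c = -9 (c = (-12 + (6 - (-6)/(-3))) - 1 = (-12 + (6 - (-6)*(-1)/3)) - 1 = (-12 + (6 - 1*2)) - 1 = (-12 + (6 - 2)) - 1 = (-12 + 4) - 1 = -8 - 1 = -9)
(-1*132)*c = -1*132*(-9) = -132*(-9) = 1188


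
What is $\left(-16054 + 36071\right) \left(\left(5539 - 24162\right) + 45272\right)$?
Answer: $533433033$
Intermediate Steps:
$\left(-16054 + 36071\right) \left(\left(5539 - 24162\right) + 45272\right) = 20017 \left(\left(5539 - 24162\right) + 45272\right) = 20017 \left(-18623 + 45272\right) = 20017 \cdot 26649 = 533433033$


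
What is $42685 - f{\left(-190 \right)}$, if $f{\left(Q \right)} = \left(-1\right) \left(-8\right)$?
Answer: $42677$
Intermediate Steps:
$f{\left(Q \right)} = 8$
$42685 - f{\left(-190 \right)} = 42685 - 8 = 42677$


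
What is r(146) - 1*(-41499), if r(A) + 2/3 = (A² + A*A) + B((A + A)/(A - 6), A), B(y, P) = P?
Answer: 252829/3 ≈ 84276.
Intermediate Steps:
r(A) = -⅔ + A + 2*A² (r(A) = -⅔ + ((A² + A*A) + A) = -⅔ + ((A² + A²) + A) = -⅔ + (2*A² + A) = -⅔ + (A + 2*A²) = -⅔ + A + 2*A²)
r(146) - 1*(-41499) = (-⅔ + 146 + 2*146²) - 1*(-41499) = (-⅔ + 146 + 2*21316) + 41499 = (-⅔ + 146 + 42632) + 41499 = 128332/3 + 41499 = 252829/3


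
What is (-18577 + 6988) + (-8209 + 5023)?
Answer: -14775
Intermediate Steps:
(-18577 + 6988) + (-8209 + 5023) = -11589 - 3186 = -14775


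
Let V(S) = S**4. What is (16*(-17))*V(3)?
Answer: -22032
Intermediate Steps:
(16*(-17))*V(3) = (16*(-17))*3**4 = -272*81 = -22032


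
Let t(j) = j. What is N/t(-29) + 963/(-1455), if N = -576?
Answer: 270051/14065 ≈ 19.200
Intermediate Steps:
N/t(-29) + 963/(-1455) = -576/(-29) + 963/(-1455) = -576*(-1/29) + 963*(-1/1455) = 576/29 - 321/485 = 270051/14065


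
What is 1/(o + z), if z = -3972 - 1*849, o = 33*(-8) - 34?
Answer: -1/5119 ≈ -0.00019535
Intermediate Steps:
o = -298 (o = -264 - 34 = -298)
z = -4821 (z = -3972 - 849 = -4821)
1/(o + z) = 1/(-298 - 4821) = 1/(-5119) = -1/5119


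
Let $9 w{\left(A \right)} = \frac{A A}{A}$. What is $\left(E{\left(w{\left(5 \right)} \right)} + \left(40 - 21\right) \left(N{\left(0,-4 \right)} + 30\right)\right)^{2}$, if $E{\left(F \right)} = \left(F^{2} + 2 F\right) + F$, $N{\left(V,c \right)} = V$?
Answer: $\frac{2146468900}{6561} \approx 3.2716 \cdot 10^{5}$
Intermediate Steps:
$w{\left(A \right)} = \frac{A}{9}$ ($w{\left(A \right)} = \frac{A A \frac{1}{A}}{9} = \frac{A^{2} \frac{1}{A}}{9} = \frac{A}{9}$)
$E{\left(F \right)} = F^{2} + 3 F$
$\left(E{\left(w{\left(5 \right)} \right)} + \left(40 - 21\right) \left(N{\left(0,-4 \right)} + 30\right)\right)^{2} = \left(\frac{1}{9} \cdot 5 \left(3 + \frac{1}{9} \cdot 5\right) + \left(40 - 21\right) \left(0 + 30\right)\right)^{2} = \left(\frac{5 \left(3 + \frac{5}{9}\right)}{9} + 19 \cdot 30\right)^{2} = \left(\frac{5}{9} \cdot \frac{32}{9} + 570\right)^{2} = \left(\frac{160}{81} + 570\right)^{2} = \left(\frac{46330}{81}\right)^{2} = \frac{2146468900}{6561}$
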